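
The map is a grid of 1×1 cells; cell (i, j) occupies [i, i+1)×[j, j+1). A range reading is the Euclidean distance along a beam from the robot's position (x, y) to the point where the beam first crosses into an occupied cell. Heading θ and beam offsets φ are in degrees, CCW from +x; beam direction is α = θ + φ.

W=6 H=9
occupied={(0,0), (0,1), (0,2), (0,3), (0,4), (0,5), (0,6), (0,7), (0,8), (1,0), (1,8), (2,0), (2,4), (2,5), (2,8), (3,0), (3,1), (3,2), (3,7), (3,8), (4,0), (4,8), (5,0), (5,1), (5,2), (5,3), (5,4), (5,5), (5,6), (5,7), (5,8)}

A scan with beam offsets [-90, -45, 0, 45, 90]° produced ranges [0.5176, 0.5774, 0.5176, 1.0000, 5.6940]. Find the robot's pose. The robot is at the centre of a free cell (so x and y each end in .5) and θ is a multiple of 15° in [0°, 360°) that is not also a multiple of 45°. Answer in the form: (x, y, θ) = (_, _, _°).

(x, y, θ) = (4.5, 1.5, 15°)

Enumerate (i+0.5, j+0.5, θ) over the 23 free cells and 16 admissible headings. For each, cast all 5 beams and compare to the given ranges.
  (1.5, 6.5, 285°): beam 2 = 1.0000 ≠ 0.5774 ✗
  (2.5, 1.5, 255°): beam 1 = 1.5529 ≠ 0.5176 ✗
  (2.5, 6.5, 30°): beam 1 = 0.5774 ≠ 0.5176 ✗
  (4.5, 1.5, 60°): beam 1 = 0.5774 ≠ 0.5176 ✗
  (3.5, 6.5, 330°): beam 1 = 1.0000 ≠ 0.5176 ✗
  …
  (4.5, 1.5, 15°): r_1=0.5176, r_2=0.5774, r_3=0.5176, r_4=1.0000, r_5=5.6940 — all match ✓
Only this pose fits every beam.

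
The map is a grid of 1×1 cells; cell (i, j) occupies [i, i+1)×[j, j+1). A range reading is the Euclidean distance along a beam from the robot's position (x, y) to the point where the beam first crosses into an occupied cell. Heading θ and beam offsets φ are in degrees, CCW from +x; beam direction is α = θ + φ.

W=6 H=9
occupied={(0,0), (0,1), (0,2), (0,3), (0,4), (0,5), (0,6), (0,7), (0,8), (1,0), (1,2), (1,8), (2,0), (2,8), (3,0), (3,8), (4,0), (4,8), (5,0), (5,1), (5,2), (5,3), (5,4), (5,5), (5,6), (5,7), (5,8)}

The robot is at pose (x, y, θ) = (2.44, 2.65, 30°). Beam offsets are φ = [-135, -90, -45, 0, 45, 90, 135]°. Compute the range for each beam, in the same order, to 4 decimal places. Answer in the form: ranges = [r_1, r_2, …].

ranges = [1.7082, 1.9053, 2.6503, 2.9560, 5.5387, 2.8800, 0.4555]

beam 1: φ=-135°, α=255°
  cosα=-0.2588 sinα=-0.9659 | (2,2) | tMaxX 1.7000 tMaxY 0.6729 | tΔX 3.8637 tΔY 1.0353
    t=0.6729 [y] (2,1)
    t=1.7000 [x] (1,1)
    t=1.7082 [y] (1,0) — stop
  → r_1 = 1.7082
beam 2: φ=-90°, α=300°
  cosα=0.5000 sinα=-0.8660 | (2,2) | tMaxX 1.1200 tMaxY 0.7506 | tΔX 2.0000 tΔY 1.1547
    t=0.7506 [y] (2,1)
    t=1.1200 [x] (3,1)
    t=1.9053 [y] (3,0) — stop
  → r_2 = 1.9053
beam 3: φ=-45°, α=345°
  cosα=0.9659 sinα=-0.2588 | (2,2) | tMaxX 0.5798 tMaxY 2.5114 | tΔX 1.0353 tΔY 3.8637
    t=0.5798 [x] (3,2)
    t=1.6150 [x] (4,2)
    t=2.5114 [y] (4,1)
    t=2.6503 [x] (5,1) — stop
  → r_3 = 2.6503
beam 4: φ=0°, α=30°
  cosα=0.8660 sinα=0.5000 | (2,2) | tMaxX 0.6466 tMaxY 0.7000 | tΔX 1.1547 tΔY 2.0000
    t=0.6466 [x] (3,2)
    t=0.7000 [y] (3,3)
    t=1.8013 [x] (4,3)
    t=2.7000 [y] (4,4)
    t=2.9560 [x] (5,4) — stop
  → r_4 = 2.9560
beam 5: φ=45°, α=75°
  cosα=0.2588 sinα=0.9659 | (2,2) | tMaxX 2.1637 tMaxY 0.3623 | tΔX 3.8637 tΔY 1.0353
    t=0.3623 [y] (2,3)
    t=1.3976 [y] (2,4)
    t=2.1637 [x] (3,4)
    t=2.4329 [y] (3,5)
    t=3.4682 [y] (3,6)
    t=4.5035 [y] (3,7)
    t=5.5387 [y] (3,8) — stop
  → r_5 = 5.5387
beam 6: φ=90°, α=120°
  cosα=-0.5000 sinα=0.8660 | (2,2) | tMaxX 0.8800 tMaxY 0.4041 | tΔX 2.0000 tΔY 1.1547
    t=0.4041 [y] (2,3)
    t=0.8800 [x] (1,3)
    t=1.5588 [y] (1,4)
    t=2.7135 [y] (1,5)
    t=2.8800 [x] (0,5) — stop
  → r_6 = 2.8800
beam 7: φ=135°, α=165°
  cosα=-0.9659 sinα=0.2588 | (2,2) | tMaxX 0.4555 tMaxY 1.3523 | tΔX 1.0353 tΔY 3.8637
    t=0.4555 [x] (1,2) — stop
  → r_7 = 0.4555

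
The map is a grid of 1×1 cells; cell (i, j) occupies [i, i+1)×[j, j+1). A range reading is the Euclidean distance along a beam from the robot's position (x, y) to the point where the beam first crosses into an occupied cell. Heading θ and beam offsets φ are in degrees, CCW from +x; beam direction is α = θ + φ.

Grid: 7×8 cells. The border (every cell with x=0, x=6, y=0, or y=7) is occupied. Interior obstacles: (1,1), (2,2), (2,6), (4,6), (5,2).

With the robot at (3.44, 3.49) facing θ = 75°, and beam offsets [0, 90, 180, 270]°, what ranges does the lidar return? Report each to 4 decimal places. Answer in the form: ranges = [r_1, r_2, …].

ranges = [2.5985, 2.5261, 2.5778, 1.8932]

beam 1: φ=0°, α=75°
  dir = (cos 75°, sin 75°) = (0.2588, 0.9659); from cell (3,3)
  next x-line at t=2.1637, next y-line at t=0.5280; Δt_x=3.8637, Δt_y=1.0353
    y: enter (3,4) at t=0.5280
    y: enter (3,5) at t=1.5633
    x: enter (4,5) at t=2.1637
    y: enter (4,6) at t=2.5985 ← occupied
  → r_1 = 2.5985
beam 2: φ=90°, α=165°
  dir = (cos 165°, sin 165°) = (-0.9659, 0.2588); from cell (3,3)
  next x-line at t=0.4555, next y-line at t=1.9705; Δt_x=1.0353, Δt_y=3.8637
    x: enter (2,3) at t=0.4555
    x: enter (1,3) at t=1.4908
    y: enter (1,4) at t=1.9705
    x: enter (0,4) at t=2.5261 ← occupied
  → r_2 = 2.5261
beam 3: φ=180°, α=255°
  dir = (cos 255°, sin 255°) = (-0.2588, -0.9659); from cell (3,3)
  next x-line at t=1.7000, next y-line at t=0.5073; Δt_x=3.8637, Δt_y=1.0353
    y: enter (3,2) at t=0.5073
    y: enter (3,1) at t=1.5426
    x: enter (2,1) at t=1.7000
    y: enter (2,0) at t=2.5778 ← occupied
  → r_3 = 2.5778
beam 4: φ=270°, α=345°
  dir = (cos 345°, sin 345°) = (0.9659, -0.2588); from cell (3,3)
  next x-line at t=0.5798, next y-line at t=1.8932; Δt_x=1.0353, Δt_y=3.8637
    x: enter (4,3) at t=0.5798
    x: enter (5,3) at t=1.6150
    y: enter (5,2) at t=1.8932 ← occupied
  → r_4 = 1.8932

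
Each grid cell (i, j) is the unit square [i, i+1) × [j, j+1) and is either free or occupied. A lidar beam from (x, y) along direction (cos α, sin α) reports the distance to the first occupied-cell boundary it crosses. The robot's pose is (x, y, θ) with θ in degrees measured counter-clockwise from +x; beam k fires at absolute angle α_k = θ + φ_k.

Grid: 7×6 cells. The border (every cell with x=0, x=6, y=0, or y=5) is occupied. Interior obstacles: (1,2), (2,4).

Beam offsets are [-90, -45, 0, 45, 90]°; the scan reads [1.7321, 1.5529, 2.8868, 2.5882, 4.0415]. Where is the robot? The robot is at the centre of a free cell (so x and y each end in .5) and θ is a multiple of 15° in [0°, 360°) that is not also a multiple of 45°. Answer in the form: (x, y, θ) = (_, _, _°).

Candidates: 18 free-cell centres × 16 headings = 288 poses. Raycast each; keep the one whose scan matches to 4 dp.
  (5.5, 2.5, 105°): beam 1 = 0.5176 ≠ 1.7321 ✗
  (2.5, 2.5, 165°): beam 1 = 1.5529 ≠ 1.7321 ✗
  (4.5, 2.5, 345°): beam 1 = 1.5529 ≠ 1.7321 ✗
  …
  (4.5, 2.5, 60°): r_1=1.7321, r_2=1.5529, r_3=2.8868, r_4=2.5882, r_5=4.0415 — all match ✓
Only this pose fits every beam.

(x, y, θ) = (4.5, 2.5, 60°)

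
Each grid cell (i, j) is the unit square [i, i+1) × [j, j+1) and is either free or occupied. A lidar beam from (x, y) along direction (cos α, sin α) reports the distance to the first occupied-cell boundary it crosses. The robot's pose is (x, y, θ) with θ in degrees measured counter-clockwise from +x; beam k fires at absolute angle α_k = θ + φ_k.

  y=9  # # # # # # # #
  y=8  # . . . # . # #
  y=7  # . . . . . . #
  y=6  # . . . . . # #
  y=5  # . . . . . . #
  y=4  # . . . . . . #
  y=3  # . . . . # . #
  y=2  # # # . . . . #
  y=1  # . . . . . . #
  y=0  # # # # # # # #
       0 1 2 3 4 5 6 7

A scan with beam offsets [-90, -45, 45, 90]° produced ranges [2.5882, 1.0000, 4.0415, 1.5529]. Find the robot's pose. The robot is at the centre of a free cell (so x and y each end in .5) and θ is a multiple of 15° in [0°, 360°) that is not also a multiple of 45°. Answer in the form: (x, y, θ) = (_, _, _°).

(x, y, θ) = (4.5, 2.5, 105°)

Candidates: 42 free-cell centres × 16 headings = 672 poses. Raycast each; keep the one whose scan matches to 4 dp.
  (5.5, 5.5, 120°): beam 1 = 1.0000 ≠ 2.5882 ✗
  (1.5, 4.5, 195°): beam 1 = 1.9319 ≠ 2.5882 ✗
  (1.5, 6.5, 150°): beam 1 = 2.8868 ≠ 2.5882 ✗
  (1.5, 7.5, 120°): beam 1 = 2.8868 ≠ 2.5882 ✗
  (3.5, 6.5, 60°): beam 1 = 4.0415 ≠ 2.5882 ✗
  …
  (4.5, 2.5, 105°): r_1=2.5882, r_2=1.0000, r_3=4.0415, r_4=1.5529 — all match ✓
Only this pose fits every beam.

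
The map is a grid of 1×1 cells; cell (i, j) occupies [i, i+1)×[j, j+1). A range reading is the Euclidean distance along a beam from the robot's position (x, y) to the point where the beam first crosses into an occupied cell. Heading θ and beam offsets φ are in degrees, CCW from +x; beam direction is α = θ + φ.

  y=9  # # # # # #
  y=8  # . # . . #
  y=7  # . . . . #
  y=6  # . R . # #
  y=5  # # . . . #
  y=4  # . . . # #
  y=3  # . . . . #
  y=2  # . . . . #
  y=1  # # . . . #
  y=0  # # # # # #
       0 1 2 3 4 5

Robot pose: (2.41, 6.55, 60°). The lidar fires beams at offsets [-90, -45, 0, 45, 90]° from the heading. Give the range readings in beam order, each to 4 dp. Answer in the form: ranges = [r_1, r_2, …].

beam 1: φ=-90°, α=330°
  cosα=0.8660 sinα=-0.5000 | (2,6) | tMaxX 0.6813 tMaxY 1.1000 | tΔX 1.1547 tΔY 2.0000
    t=0.6813 [x] (3,6)
    t=1.1000 [y] (3,5)
    t=1.8360 [x] (4,5)
    t=2.9907 [x] (5,5) — stop
  → r_1 = 2.9907
beam 2: φ=-45°, α=15°
  cosα=0.9659 sinα=0.2588 | (2,6) | tMaxX 0.6108 tMaxY 1.7387 | tΔX 1.0353 tΔY 3.8637
    t=0.6108 [x] (3,6)
    t=1.6461 [x] (4,6) — stop
  → r_2 = 1.6461
beam 3: φ=0°, α=60°
  cosα=0.5000 sinα=0.8660 | (2,6) | tMaxX 1.1800 tMaxY 0.5196 | tΔX 2.0000 tΔY 1.1547
    t=0.5196 [y] (2,7)
    t=1.1800 [x] (3,7)
    t=1.6743 [y] (3,8)
    t=2.8290 [y] (3,9) — stop
  → r_3 = 2.8290
beam 4: φ=45°, α=105°
  cosα=-0.2588 sinα=0.9659 | (2,6) | tMaxX 1.5841 tMaxY 0.4659 | tΔX 3.8637 tΔY 1.0353
    t=0.4659 [y] (2,7)
    t=1.5012 [y] (2,8) — stop
  → r_4 = 1.5012
beam 5: φ=90°, α=150°
  cosα=-0.8660 sinα=0.5000 | (2,6) | tMaxX 0.4734 tMaxY 0.9000 | tΔX 1.1547 tΔY 2.0000
    t=0.4734 [x] (1,6)
    t=0.9000 [y] (1,7)
    t=1.6281 [x] (0,7) — stop
  → r_5 = 1.6281

ranges = [2.9907, 1.6461, 2.8290, 1.5012, 1.6281]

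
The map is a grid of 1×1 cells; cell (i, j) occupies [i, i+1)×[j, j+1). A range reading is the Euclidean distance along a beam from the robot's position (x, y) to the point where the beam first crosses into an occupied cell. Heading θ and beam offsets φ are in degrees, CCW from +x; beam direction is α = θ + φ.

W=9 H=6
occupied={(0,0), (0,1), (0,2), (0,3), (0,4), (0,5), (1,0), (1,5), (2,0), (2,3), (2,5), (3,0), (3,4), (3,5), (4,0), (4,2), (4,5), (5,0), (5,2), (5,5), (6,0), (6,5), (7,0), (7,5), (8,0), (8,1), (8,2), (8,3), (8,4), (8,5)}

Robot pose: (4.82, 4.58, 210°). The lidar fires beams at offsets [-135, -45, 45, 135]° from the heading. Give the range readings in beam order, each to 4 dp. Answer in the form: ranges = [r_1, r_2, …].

ranges = [0.4348, 0.8489, 1.6357, 3.2922]

beam 1: φ=-135°, α=75°
  cosα=0.2588 sinα=0.9659 | (4,4) | tMaxX 0.6955 tMaxY 0.4348 | tΔX 3.8637 tΔY 1.0353
    t=0.4348 [y] (4,5) — stop
  → r_1 = 0.4348
beam 2: φ=-45°, α=165°
  cosα=-0.9659 sinα=0.2588 | (4,4) | tMaxX 0.8489 tMaxY 1.6228 | tΔX 1.0353 tΔY 3.8637
    t=0.8489 [x] (3,4) — stop
  → r_2 = 0.8489
beam 3: φ=45°, α=255°
  cosα=-0.2588 sinα=-0.9659 | (4,4) | tMaxX 3.1682 tMaxY 0.6005 | tΔX 3.8637 tΔY 1.0353
    t=0.6005 [y] (4,3)
    t=1.6357 [y] (4,2) — stop
  → r_3 = 1.6357
beam 4: φ=135°, α=345°
  cosα=0.9659 sinα=-0.2588 | (4,4) | tMaxX 0.1863 tMaxY 2.2409 | tΔX 1.0353 tΔY 3.8637
    t=0.1863 [x] (5,4)
    t=1.2216 [x] (6,4)
    t=2.2409 [y] (6,3)
    t=2.2569 [x] (7,3)
    t=3.2922 [x] (8,3) — stop
  → r_4 = 3.2922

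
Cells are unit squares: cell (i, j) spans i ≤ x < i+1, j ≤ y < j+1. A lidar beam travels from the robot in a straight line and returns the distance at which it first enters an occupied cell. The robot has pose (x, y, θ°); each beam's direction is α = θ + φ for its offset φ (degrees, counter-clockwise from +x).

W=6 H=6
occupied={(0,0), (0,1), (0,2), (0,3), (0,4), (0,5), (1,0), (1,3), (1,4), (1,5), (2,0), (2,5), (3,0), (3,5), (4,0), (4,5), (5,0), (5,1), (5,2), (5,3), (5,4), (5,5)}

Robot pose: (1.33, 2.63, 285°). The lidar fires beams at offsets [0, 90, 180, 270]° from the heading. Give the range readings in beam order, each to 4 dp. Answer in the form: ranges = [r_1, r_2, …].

ranges = [1.6875, 3.7995, 0.3831, 0.3416]

beam 1: φ=0°, α=285°
  direction (0.2588, -0.9659); cell (1,2); t to first gridline: x 2.5887, y 0.6522 (then +3.8637 / +1.0353)
    (1,1) via y @ 0.6522
    (1,0) via y @ 1.6875  # hit
  → r_1 = 1.6875
beam 2: φ=90°, α=15°
  direction (0.9659, 0.2588); cell (1,2); t to first gridline: x 0.6936, y 1.4296 (then +1.0353 / +3.8637)
    (2,2) via x @ 0.6936
    (2,3) via y @ 1.4296
    (3,3) via x @ 1.7289
    (4,3) via x @ 2.7642
    (5,3) via x @ 3.7995  # hit
  → r_2 = 3.7995
beam 3: φ=180°, α=105°
  direction (-0.2588, 0.9659); cell (1,2); t to first gridline: x 1.2750, y 0.3831 (then +3.8637 / +1.0353)
    (1,3) via y @ 0.3831  # hit
  → r_3 = 0.3831
beam 4: φ=270°, α=195°
  direction (-0.9659, -0.2588); cell (1,2); t to first gridline: x 0.3416, y 2.4341 (then +1.0353 / +3.8637)
    (0,2) via x @ 0.3416  # hit
  → r_4 = 0.3416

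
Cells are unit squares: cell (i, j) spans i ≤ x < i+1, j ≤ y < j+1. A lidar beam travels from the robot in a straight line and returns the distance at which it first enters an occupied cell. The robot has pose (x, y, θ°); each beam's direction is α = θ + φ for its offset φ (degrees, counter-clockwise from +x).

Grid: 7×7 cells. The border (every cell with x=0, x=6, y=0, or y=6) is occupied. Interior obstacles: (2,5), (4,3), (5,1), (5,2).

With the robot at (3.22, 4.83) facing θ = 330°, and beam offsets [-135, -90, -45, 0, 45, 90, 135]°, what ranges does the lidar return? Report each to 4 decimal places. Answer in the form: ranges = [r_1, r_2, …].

ranges = [2.2983, 4.4225, 3.9651, 1.6600, 2.8781, 1.3510, 0.8500]

beam 1: φ=-135°, α=195°
  cosα=-0.9659 sinα=-0.2588 | (3,4) | tMaxX 0.2278 tMaxY 3.2069 | tΔX 1.0353 tΔY 3.8637
    t=0.2278 [x] (2,4)
    t=1.2630 [x] (1,4)
    t=2.2983 [x] (0,4) — stop
  → r_1 = 2.2983
beam 2: φ=-90°, α=240°
  cosα=-0.5000 sinα=-0.8660 | (3,4) | tMaxX 0.4400 tMaxY 0.9584 | tΔX 2.0000 tΔY 1.1547
    t=0.4400 [x] (2,4)
    t=0.9584 [y] (2,3)
    t=2.1131 [y] (2,2)
    t=2.4400 [x] (1,2)
    t=3.2678 [y] (1,1)
    t=4.4225 [y] (1,0) — stop
  → r_2 = 4.4225
beam 3: φ=-45°, α=285°
  cosα=0.2588 sinα=-0.9659 | (3,4) | tMaxX 3.0137 tMaxY 0.8593 | tΔX 3.8637 tΔY 1.0353
    t=0.8593 [y] (3,3)
    t=1.8946 [y] (3,2)
    t=2.9298 [y] (3,1)
    t=3.0137 [x] (4,1)
    t=3.9651 [y] (4,0) — stop
  → r_3 = 3.9651
beam 4: φ=0°, α=330°
  cosα=0.8660 sinα=-0.5000 | (3,4) | tMaxX 0.9007 tMaxY 1.6600 | tΔX 1.1547 tΔY 2.0000
    t=0.9007 [x] (4,4)
    t=1.6600 [y] (4,3) — stop
  → r_4 = 1.6600
beam 5: φ=45°, α=15°
  cosα=0.9659 sinα=0.2588 | (3,4) | tMaxX 0.8075 tMaxY 0.6568 | tΔX 1.0353 tΔY 3.8637
    t=0.6568 [y] (3,5)
    t=0.8075 [x] (4,5)
    t=1.8428 [x] (5,5)
    t=2.8781 [x] (6,5) — stop
  → r_5 = 2.8781
beam 6: φ=90°, α=60°
  cosα=0.5000 sinα=0.8660 | (3,4) | tMaxX 1.5600 tMaxY 0.1963 | tΔX 2.0000 tΔY 1.1547
    t=0.1963 [y] (3,5)
    t=1.3510 [y] (3,6) — stop
  → r_6 = 1.3510
beam 7: φ=135°, α=105°
  cosα=-0.2588 sinα=0.9659 | (3,4) | tMaxX 0.8500 tMaxY 0.1760 | tΔX 3.8637 tΔY 1.0353
    t=0.1760 [y] (3,5)
    t=0.8500 [x] (2,5) — stop
  → r_7 = 0.8500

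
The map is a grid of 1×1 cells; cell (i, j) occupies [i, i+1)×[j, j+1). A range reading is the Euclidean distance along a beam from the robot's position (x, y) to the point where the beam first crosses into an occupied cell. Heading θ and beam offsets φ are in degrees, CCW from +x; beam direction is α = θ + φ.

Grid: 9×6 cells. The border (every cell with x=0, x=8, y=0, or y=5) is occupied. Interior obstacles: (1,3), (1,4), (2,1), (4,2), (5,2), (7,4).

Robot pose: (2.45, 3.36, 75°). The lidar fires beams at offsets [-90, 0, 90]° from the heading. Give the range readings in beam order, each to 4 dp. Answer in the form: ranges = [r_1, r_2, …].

beam 1: φ=-90°, α=345°
  dir = (cos 345°, sin 345°) = (0.9659, -0.2588); from cell (2,3)
  next x-line at t=0.5694, next y-line at t=1.3909; Δt_x=1.0353, Δt_y=3.8637
    x: enter (3,3) at t=0.5694
    y: enter (3,2) at t=1.3909
    x: enter (4,2) at t=1.6047 ← occupied
  → r_1 = 1.6047
beam 2: φ=0°, α=75°
  dir = (cos 75°, sin 75°) = (0.2588, 0.9659); from cell (2,3)
  next x-line at t=2.1250, next y-line at t=0.6626; Δt_x=3.8637, Δt_y=1.0353
    y: enter (2,4) at t=0.6626
    y: enter (2,5) at t=1.6979 ← occupied
  → r_2 = 1.6979
beam 3: φ=90°, α=165°
  dir = (cos 165°, sin 165°) = (-0.9659, 0.2588); from cell (2,3)
  next x-line at t=0.4659, next y-line at t=2.4728; Δt_x=1.0353, Δt_y=3.8637
    x: enter (1,3) at t=0.4659 ← occupied
  → r_3 = 0.4659

ranges = [1.6047, 1.6979, 0.4659]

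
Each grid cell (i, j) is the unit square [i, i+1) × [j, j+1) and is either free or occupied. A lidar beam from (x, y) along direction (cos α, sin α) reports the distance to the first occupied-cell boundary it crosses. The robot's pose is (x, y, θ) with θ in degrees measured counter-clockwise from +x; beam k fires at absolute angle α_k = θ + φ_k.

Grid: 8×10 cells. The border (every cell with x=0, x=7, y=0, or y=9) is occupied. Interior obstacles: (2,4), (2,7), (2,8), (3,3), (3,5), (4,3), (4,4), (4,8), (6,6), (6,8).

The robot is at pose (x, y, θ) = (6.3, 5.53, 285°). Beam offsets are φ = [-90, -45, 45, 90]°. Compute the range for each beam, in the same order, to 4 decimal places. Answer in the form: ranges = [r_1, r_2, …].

beam 1: φ=-90°, α=195°
  cosα=-0.9659 sinα=-0.2588 | (6,5) | tMaxX 0.3106 tMaxY 2.0478 | tΔX 1.0353 tΔY 3.8637
    t=0.3106 [x] (5,5)
    t=1.3459 [x] (4,5)
    t=2.0478 [y] (4,4) — stop
  → r_1 = 2.0478
beam 2: φ=-45°, α=240°
  cosα=-0.5000 sinα=-0.8660 | (6,5) | tMaxX 0.6000 tMaxY 0.6120 | tΔX 2.0000 tΔY 1.1547
    t=0.6000 [x] (5,5)
    t=0.6120 [y] (5,4)
    t=1.7667 [y] (5,3)
    t=2.6000 [x] (4,3) — stop
  → r_2 = 2.6000
beam 3: φ=45°, α=330°
  cosα=0.8660 sinα=-0.5000 | (6,5) | tMaxX 0.8083 tMaxY 1.0600 | tΔX 1.1547 tΔY 2.0000
    t=0.8083 [x] (7,5) — stop
  → r_3 = 0.8083
beam 4: φ=90°, α=15°
  cosα=0.9659 sinα=0.2588 | (6,5) | tMaxX 0.7247 tMaxY 1.8159 | tΔX 1.0353 tΔY 3.8637
    t=0.7247 [x] (7,5) — stop
  → r_4 = 0.7247

ranges = [2.0478, 2.6000, 0.8083, 0.7247]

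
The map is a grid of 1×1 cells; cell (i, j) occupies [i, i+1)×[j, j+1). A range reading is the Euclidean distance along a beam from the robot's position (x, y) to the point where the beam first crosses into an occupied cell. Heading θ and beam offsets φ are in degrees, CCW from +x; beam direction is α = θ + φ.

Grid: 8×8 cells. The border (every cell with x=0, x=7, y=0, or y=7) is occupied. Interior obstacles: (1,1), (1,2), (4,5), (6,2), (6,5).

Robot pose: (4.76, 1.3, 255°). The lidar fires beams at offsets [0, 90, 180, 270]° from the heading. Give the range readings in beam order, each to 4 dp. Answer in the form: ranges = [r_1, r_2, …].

ranges = [0.3106, 1.1591, 4.7910, 2.8574]

beam 1: φ=0°, α=255°
  d=(-0.2588,-0.9659)  start (4,1)  tX=2.9364 tY=0.3106  stride 1/|dx|=3.8637 1/|dy|=1.0353
    cross y-line → (4,0), t=0.3106 (wall)
  → r_1 = 0.3106
beam 2: φ=90°, α=345°
  d=(0.9659,-0.2588)  start (4,1)  tX=0.2485 tY=1.1591  stride 1/|dx|=1.0353 1/|dy|=3.8637
    cross x-line → (5,1), t=0.2485
    cross y-line → (5,0), t=1.1591 (wall)
  → r_2 = 1.1591
beam 3: φ=180°, α=75°
  d=(0.2588,0.9659)  start (4,1)  tX=0.9273 tY=0.7247  stride 1/|dx|=3.8637 1/|dy|=1.0353
    cross y-line → (4,2), t=0.7247
    cross x-line → (5,2), t=0.9273
    cross y-line → (5,3), t=1.7600
    cross y-line → (5,4), t=2.7952
    cross y-line → (5,5), t=3.8305
    cross x-line → (6,5), t=4.7910 (wall)
  → r_3 = 4.7910
beam 4: φ=270°, α=165°
  d=(-0.9659,0.2588)  start (4,1)  tX=0.7868 tY=2.7046  stride 1/|dx|=1.0353 1/|dy|=3.8637
    cross x-line → (3,1), t=0.7868
    cross x-line → (2,1), t=1.8221
    cross y-line → (2,2), t=2.7046
    cross x-line → (1,2), t=2.8574 (wall)
  → r_4 = 2.8574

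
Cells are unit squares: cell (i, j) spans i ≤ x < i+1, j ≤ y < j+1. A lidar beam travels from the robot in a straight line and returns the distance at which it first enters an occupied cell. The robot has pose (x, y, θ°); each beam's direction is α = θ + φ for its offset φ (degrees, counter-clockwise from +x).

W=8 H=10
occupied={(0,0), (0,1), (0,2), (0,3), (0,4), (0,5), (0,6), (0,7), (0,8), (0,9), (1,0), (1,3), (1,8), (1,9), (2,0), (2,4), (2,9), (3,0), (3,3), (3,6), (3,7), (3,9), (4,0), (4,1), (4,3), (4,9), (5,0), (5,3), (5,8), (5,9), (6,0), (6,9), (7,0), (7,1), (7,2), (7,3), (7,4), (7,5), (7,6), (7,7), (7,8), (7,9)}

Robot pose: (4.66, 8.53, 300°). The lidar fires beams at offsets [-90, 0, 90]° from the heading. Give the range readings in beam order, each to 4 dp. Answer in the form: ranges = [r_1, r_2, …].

ranges = [1.0600, 4.6800, 0.3926]

beam 1: φ=-90°, α=210°
  cosα=-0.8660 sinα=-0.5000 | (4,8) | tMaxX 0.7621 tMaxY 1.0600 | tΔX 1.1547 tΔY 2.0000
    t=0.7621 [x] (3,8)
    t=1.0600 [y] (3,7) — stop
  → r_1 = 1.0600
beam 2: φ=0°, α=300°
  cosα=0.5000 sinα=-0.8660 | (4,8) | tMaxX 0.6800 tMaxY 0.6120 | tΔX 2.0000 tΔY 1.1547
    t=0.6120 [y] (4,7)
    t=0.6800 [x] (5,7)
    t=1.7667 [y] (5,6)
    t=2.6800 [x] (6,6)
    t=2.9214 [y] (6,5)
    t=4.0761 [y] (6,4)
    t=4.6800 [x] (7,4) — stop
  → r_2 = 4.6800
beam 3: φ=90°, α=30°
  cosα=0.8660 sinα=0.5000 | (4,8) | tMaxX 0.3926 tMaxY 0.9400 | tΔX 1.1547 tΔY 2.0000
    t=0.3926 [x] (5,8) — stop
  → r_3 = 0.3926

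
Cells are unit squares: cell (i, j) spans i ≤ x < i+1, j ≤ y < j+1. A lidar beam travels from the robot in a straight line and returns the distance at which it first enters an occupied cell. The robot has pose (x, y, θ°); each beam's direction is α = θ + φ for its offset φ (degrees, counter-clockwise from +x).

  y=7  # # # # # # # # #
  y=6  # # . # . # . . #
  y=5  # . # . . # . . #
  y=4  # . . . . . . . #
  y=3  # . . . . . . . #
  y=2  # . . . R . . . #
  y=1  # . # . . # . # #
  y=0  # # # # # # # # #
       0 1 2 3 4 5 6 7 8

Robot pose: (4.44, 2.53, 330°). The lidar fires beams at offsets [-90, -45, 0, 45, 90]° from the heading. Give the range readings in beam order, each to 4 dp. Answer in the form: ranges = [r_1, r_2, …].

ranges = [1.7667, 1.5840, 1.0600, 3.6856, 2.8521]

beam 1: φ=-90°, α=240°
  direction (-0.5000, -0.8660); cell (4,2); t to first gridline: x 0.8800, y 0.6120 (then +2.0000 / +1.1547)
    (4,1) via y @ 0.6120
    (3,1) via x @ 0.8800
    (3,0) via y @ 1.7667  # hit
  → r_1 = 1.7667
beam 2: φ=-45°, α=285°
  direction (0.2588, -0.9659); cell (4,2); t to first gridline: x 2.1637, y 0.5487 (then +3.8637 / +1.0353)
    (4,1) via y @ 0.5487
    (4,0) via y @ 1.5840  # hit
  → r_2 = 1.5840
beam 3: φ=0°, α=330°
  direction (0.8660, -0.5000); cell (4,2); t to first gridline: x 0.6466, y 1.0600 (then +1.1547 / +2.0000)
    (5,2) via x @ 0.6466
    (5,1) via y @ 1.0600  # hit
  → r_3 = 1.0600
beam 4: φ=45°, α=15°
  direction (0.9659, 0.2588); cell (4,2); t to first gridline: x 0.5798, y 1.8159 (then +1.0353 / +3.8637)
    (5,2) via x @ 0.5798
    (6,2) via x @ 1.6150
    (6,3) via y @ 1.8159
    (7,3) via x @ 2.6503
    (8,3) via x @ 3.6856  # hit
  → r_4 = 3.6856
beam 5: φ=90°, α=60°
  direction (0.5000, 0.8660); cell (4,2); t to first gridline: x 1.1200, y 0.5427 (then +2.0000 / +1.1547)
    (4,3) via y @ 0.5427
    (5,3) via x @ 1.1200
    (5,4) via y @ 1.6974
    (5,5) via y @ 2.8521  # hit
  → r_5 = 2.8521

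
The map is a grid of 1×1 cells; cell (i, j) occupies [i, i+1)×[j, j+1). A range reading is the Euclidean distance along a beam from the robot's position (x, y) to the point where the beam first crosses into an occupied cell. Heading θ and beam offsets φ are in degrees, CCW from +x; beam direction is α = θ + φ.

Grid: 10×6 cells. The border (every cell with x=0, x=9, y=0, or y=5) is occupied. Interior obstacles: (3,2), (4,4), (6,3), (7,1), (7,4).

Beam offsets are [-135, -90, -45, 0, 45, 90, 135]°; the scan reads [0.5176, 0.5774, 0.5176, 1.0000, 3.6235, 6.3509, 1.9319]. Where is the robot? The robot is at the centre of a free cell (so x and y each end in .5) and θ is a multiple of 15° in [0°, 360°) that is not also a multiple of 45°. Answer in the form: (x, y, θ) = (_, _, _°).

Enumerate (i+0.5, j+0.5, θ) over the 27 free cells and 16 admissible headings. For each, cast all 7 beams and compare to the given ranges.
  (3.5, 3.5, 30°): beam 3 = 5.6940 ≠ 0.5176 ✗
  (2.5, 2.5, 300°): beam 1 = 1.5529 ≠ 0.5176 ✗
  (7.5, 2.5, 15°): beam 1 = 0.5774 ≠ 0.5176 ✗
  (3.5, 4.5, 210°): beam 3 = 1.9319 ≠ 0.5176 ✗
  (8.5, 4.5, 285°): beam 1 = 0.5774 ≠ 0.5176 ✗
  …
  (1.5, 4.5, 240°): r_1=0.5176, r_2=0.5774, r_3=0.5176, r_4=1.0000, r_5=3.6235, r_6=6.3509, r_7=1.9319 — all match ✓
Unique over the lattice → pose = (1.5, 4.5, 240°).

(x, y, θ) = (1.5, 4.5, 240°)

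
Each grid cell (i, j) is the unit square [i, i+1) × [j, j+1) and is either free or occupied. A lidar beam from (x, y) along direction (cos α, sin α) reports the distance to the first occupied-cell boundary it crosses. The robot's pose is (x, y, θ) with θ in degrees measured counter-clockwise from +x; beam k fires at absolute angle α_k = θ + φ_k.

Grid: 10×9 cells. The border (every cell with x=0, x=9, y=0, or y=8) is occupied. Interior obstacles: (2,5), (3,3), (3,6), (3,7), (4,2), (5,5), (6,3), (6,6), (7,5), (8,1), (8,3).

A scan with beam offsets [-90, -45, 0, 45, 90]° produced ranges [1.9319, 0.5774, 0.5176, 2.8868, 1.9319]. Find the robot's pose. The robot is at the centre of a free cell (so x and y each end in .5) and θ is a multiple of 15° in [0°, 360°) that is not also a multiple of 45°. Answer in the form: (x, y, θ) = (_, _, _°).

(x, y, θ) = (5.5, 4.5, 105°)

Candidates: 45 free-cell centres × 16 headings = 720 poses. Raycast each; keep the one whose scan matches to 4 dp.
  (7.5, 7.5, 195°): beam 1 = 0.5176 ≠ 1.9319 ✗
  (4.5, 3.5, 255°): beam 1 = 0.5176 ≠ 1.9319 ✗
  (7.5, 4.5, 15°): beam 1 = 2.5882 ≠ 1.9319 ✗
  (7.5, 1.5, 60°): beam 1 = 0.5774 ≠ 1.9319 ✗
  …
  (5.5, 4.5, 105°): r_1=1.9319, r_2=0.5774, r_3=0.5176, r_4=2.8868, r_5=1.9319 — all match ✓
No second candidate reproduces the full scan.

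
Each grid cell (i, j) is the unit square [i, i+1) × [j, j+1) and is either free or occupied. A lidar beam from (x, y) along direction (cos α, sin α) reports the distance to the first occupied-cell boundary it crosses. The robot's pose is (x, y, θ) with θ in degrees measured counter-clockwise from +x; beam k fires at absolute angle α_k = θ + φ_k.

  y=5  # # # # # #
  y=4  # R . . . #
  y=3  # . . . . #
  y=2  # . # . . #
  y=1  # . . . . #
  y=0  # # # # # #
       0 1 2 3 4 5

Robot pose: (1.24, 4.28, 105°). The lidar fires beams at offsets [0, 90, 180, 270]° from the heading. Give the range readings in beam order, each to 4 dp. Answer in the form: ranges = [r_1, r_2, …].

ranges = [0.7454, 0.2485, 3.3957, 2.7819]

beam 1: φ=0°, α=105°
  direction (-0.2588, 0.9659); cell (1,4); t to first gridline: x 0.9273, y 0.7454 (then +3.8637 / +1.0353)
    (1,5) via y @ 0.7454  # hit
  → r_1 = 0.7454
beam 2: φ=90°, α=195°
  direction (-0.9659, -0.2588); cell (1,4); t to first gridline: x 0.2485, y 1.0818 (then +1.0353 / +3.8637)
    (0,4) via x @ 0.2485  # hit
  → r_2 = 0.2485
beam 3: φ=180°, α=285°
  direction (0.2588, -0.9659); cell (1,4); t to first gridline: x 2.9364, y 0.2899 (then +3.8637 / +1.0353)
    (1,3) via y @ 0.2899
    (1,2) via y @ 1.3252
    (1,1) via y @ 2.3604
    (2,1) via x @ 2.9364
    (2,0) via y @ 3.3957  # hit
  → r_3 = 3.3957
beam 4: φ=270°, α=15°
  direction (0.9659, 0.2588); cell (1,4); t to first gridline: x 0.7868, y 2.7819 (then +1.0353 / +3.8637)
    (2,4) via x @ 0.7868
    (3,4) via x @ 1.8221
    (3,5) via y @ 2.7819  # hit
  → r_4 = 2.7819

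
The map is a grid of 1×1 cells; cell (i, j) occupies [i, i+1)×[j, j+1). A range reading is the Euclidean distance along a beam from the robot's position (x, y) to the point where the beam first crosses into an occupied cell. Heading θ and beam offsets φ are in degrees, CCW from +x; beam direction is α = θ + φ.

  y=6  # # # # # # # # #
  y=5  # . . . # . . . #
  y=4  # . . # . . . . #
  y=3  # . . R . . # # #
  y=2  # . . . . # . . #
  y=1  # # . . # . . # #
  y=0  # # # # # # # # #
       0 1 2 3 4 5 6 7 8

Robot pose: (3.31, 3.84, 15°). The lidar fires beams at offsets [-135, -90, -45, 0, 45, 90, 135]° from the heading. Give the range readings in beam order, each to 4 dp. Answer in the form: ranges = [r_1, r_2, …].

ranges = [2.6200, 2.6660, 1.9514, 0.6182, 0.1848, 0.1656, 0.3200]

beam 1: φ=-135°, α=240°
  dir = (cos 240°, sin 240°) = (-0.5000, -0.8660); from cell (3,3)
  next x-line at t=0.6200, next y-line at t=0.9699; Δt_x=2.0000, Δt_y=1.1547
    x: enter (2,3) at t=0.6200
    y: enter (2,2) at t=0.9699
    y: enter (2,1) at t=2.1246
    x: enter (1,1) at t=2.6200 ← occupied
  → r_1 = 2.6200
beam 2: φ=-90°, α=285°
  dir = (cos 285°, sin 285°) = (0.2588, -0.9659); from cell (3,3)
  next x-line at t=2.6660, next y-line at t=0.8696; Δt_x=3.8637, Δt_y=1.0353
    y: enter (3,2) at t=0.8696
    y: enter (3,1) at t=1.9049
    x: enter (4,1) at t=2.6660 ← occupied
  → r_2 = 2.6660
beam 3: φ=-45°, α=330°
  dir = (cos 330°, sin 330°) = (0.8660, -0.5000); from cell (3,3)
  next x-line at t=0.7967, next y-line at t=1.6800; Δt_x=1.1547, Δt_y=2.0000
    x: enter (4,3) at t=0.7967
    y: enter (4,2) at t=1.6800
    x: enter (5,2) at t=1.9514 ← occupied
  → r_3 = 1.9514
beam 4: φ=0°, α=15°
  dir = (cos 15°, sin 15°) = (0.9659, 0.2588); from cell (3,3)
  next x-line at t=0.7143, next y-line at t=0.6182; Δt_x=1.0353, Δt_y=3.8637
    y: enter (3,4) at t=0.6182 ← occupied
  → r_4 = 0.6182
beam 5: φ=45°, α=60°
  dir = (cos 60°, sin 60°) = (0.5000, 0.8660); from cell (3,3)
  next x-line at t=1.3800, next y-line at t=0.1848; Δt_x=2.0000, Δt_y=1.1547
    y: enter (3,4) at t=0.1848 ← occupied
  → r_5 = 0.1848
beam 6: φ=90°, α=105°
  dir = (cos 105°, sin 105°) = (-0.2588, 0.9659); from cell (3,3)
  next x-line at t=1.1977, next y-line at t=0.1656; Δt_x=3.8637, Δt_y=1.0353
    y: enter (3,4) at t=0.1656 ← occupied
  → r_6 = 0.1656
beam 7: φ=135°, α=150°
  dir = (cos 150°, sin 150°) = (-0.8660, 0.5000); from cell (3,3)
  next x-line at t=0.3580, next y-line at t=0.3200; Δt_x=1.1547, Δt_y=2.0000
    y: enter (3,4) at t=0.3200 ← occupied
  → r_7 = 0.3200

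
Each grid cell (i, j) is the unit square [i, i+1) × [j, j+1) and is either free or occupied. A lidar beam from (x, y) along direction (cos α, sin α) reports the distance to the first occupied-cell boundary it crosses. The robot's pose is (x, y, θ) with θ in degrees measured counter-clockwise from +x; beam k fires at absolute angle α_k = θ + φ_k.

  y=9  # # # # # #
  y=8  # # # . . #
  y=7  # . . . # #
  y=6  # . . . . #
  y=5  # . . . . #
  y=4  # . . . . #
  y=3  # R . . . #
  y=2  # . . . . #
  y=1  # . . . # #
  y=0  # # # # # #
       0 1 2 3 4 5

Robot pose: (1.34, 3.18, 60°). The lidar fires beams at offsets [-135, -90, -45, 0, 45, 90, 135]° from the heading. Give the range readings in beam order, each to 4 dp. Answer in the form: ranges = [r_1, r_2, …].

ranges = [2.2569, 3.0715, 3.7891, 5.3200, 1.3137, 0.3926, 0.3520]

beam 1: φ=-135°, α=285°
  cosα=0.2588 sinα=-0.9659 | (1,3) | tMaxX 2.5500 tMaxY 0.1863 | tΔX 3.8637 tΔY 1.0353
    t=0.1863 [y] (1,2)
    t=1.2216 [y] (1,1)
    t=2.2569 [y] (1,0) — stop
  → r_1 = 2.2569
beam 2: φ=-90°, α=330°
  cosα=0.8660 sinα=-0.5000 | (1,3) | tMaxX 0.7621 tMaxY 0.3600 | tΔX 1.1547 tΔY 2.0000
    t=0.3600 [y] (1,2)
    t=0.7621 [x] (2,2)
    t=1.9168 [x] (3,2)
    t=2.3600 [y] (3,1)
    t=3.0715 [x] (4,1) — stop
  → r_2 = 3.0715
beam 3: φ=-45°, α=15°
  cosα=0.9659 sinα=0.2588 | (1,3) | tMaxX 0.6833 tMaxY 3.1682 | tΔX 1.0353 tΔY 3.8637
    t=0.6833 [x] (2,3)
    t=1.7186 [x] (3,3)
    t=2.7538 [x] (4,3)
    t=3.1682 [y] (4,4)
    t=3.7891 [x] (5,4) — stop
  → r_3 = 3.7891
beam 4: φ=0°, α=60°
  cosα=0.5000 sinα=0.8660 | (1,3) | tMaxX 1.3200 tMaxY 0.9469 | tΔX 2.0000 tΔY 1.1547
    t=0.9469 [y] (1,4)
    t=1.3200 [x] (2,4)
    t=2.1016 [y] (2,5)
    t=3.2563 [y] (2,6)
    t=3.3200 [x] (3,6)
    t=4.4110 [y] (3,7)
    t=5.3200 [x] (4,7) — stop
  → r_4 = 5.3200
beam 5: φ=45°, α=105°
  cosα=-0.2588 sinα=0.9659 | (1,3) | tMaxX 1.3137 tMaxY 0.8489 | tΔX 3.8637 tΔY 1.0353
    t=0.8489 [y] (1,4)
    t=1.3137 [x] (0,4) — stop
  → r_5 = 1.3137
beam 6: φ=90°, α=150°
  cosα=-0.8660 sinα=0.5000 | (1,3) | tMaxX 0.3926 tMaxY 1.6400 | tΔX 1.1547 tΔY 2.0000
    t=0.3926 [x] (0,3) — stop
  → r_6 = 0.3926
beam 7: φ=135°, α=195°
  cosα=-0.9659 sinα=-0.2588 | (1,3) | tMaxX 0.3520 tMaxY 0.6955 | tΔX 1.0353 tΔY 3.8637
    t=0.3520 [x] (0,3) — stop
  → r_7 = 0.3520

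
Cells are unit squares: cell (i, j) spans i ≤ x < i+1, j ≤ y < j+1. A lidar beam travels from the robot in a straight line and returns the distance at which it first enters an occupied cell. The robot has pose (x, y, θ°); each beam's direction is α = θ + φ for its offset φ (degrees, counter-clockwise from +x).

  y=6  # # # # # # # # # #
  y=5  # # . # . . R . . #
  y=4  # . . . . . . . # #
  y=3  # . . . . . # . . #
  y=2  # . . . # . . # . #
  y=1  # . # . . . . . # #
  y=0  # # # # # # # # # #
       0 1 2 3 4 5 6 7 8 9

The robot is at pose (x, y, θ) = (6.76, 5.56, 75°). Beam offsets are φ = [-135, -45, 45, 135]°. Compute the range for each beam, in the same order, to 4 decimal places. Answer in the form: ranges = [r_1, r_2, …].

ranges = [4.1107, 0.8800, 0.5081, 6.6511]

beam 1: φ=-135°, α=300°
  dir = (cos 300°, sin 300°) = (0.5000, -0.8660); from cell (6,5)
  next x-line at t=0.4800, next y-line at t=0.6466; Δt_x=2.0000, Δt_y=1.1547
    x: enter (7,5) at t=0.4800
    y: enter (7,4) at t=0.6466
    y: enter (7,3) at t=1.8013
    x: enter (8,3) at t=2.4800
    y: enter (8,2) at t=2.9560
    y: enter (8,1) at t=4.1107 ← occupied
  → r_1 = 4.1107
beam 2: φ=-45°, α=30°
  dir = (cos 30°, sin 30°) = (0.8660, 0.5000); from cell (6,5)
  next x-line at t=0.2771, next y-line at t=0.8800; Δt_x=1.1547, Δt_y=2.0000
    x: enter (7,5) at t=0.2771
    y: enter (7,6) at t=0.8800 ← occupied
  → r_2 = 0.8800
beam 3: φ=45°, α=120°
  dir = (cos 120°, sin 120°) = (-0.5000, 0.8660); from cell (6,5)
  next x-line at t=1.5200, next y-line at t=0.5081; Δt_x=2.0000, Δt_y=1.1547
    y: enter (6,6) at t=0.5081 ← occupied
  → r_3 = 0.5081
beam 4: φ=135°, α=210°
  dir = (cos 210°, sin 210°) = (-0.8660, -0.5000); from cell (6,5)
  next x-line at t=0.8776, next y-line at t=1.1200; Δt_x=1.1547, Δt_y=2.0000
    x: enter (5,5) at t=0.8776
    y: enter (5,4) at t=1.1200
    x: enter (4,4) at t=2.0323
    y: enter (4,3) at t=3.1200
    x: enter (3,3) at t=3.1870
    x: enter (2,3) at t=4.3417
    y: enter (2,2) at t=5.1200
    x: enter (1,2) at t=5.4964
    x: enter (0,2) at t=6.6511 ← occupied
  → r_4 = 6.6511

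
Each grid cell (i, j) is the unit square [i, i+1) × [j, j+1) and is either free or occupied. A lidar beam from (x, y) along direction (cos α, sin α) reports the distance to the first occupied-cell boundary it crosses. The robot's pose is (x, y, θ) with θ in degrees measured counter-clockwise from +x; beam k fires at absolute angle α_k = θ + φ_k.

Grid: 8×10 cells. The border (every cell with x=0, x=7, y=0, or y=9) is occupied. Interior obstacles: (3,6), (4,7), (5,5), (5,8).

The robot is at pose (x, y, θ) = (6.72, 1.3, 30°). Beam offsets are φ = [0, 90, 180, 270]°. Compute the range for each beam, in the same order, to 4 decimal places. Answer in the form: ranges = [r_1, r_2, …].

beam 1: φ=0°, α=30°
  cosα=0.8660 sinα=0.5000 | (6,1) | tMaxX 0.3233 tMaxY 1.4000 | tΔX 1.1547 tΔY 2.0000
    t=0.3233 [x] (7,1) — stop
  → r_1 = 0.3233
beam 2: φ=90°, α=120°
  cosα=-0.5000 sinα=0.8660 | (6,1) | tMaxX 1.4400 tMaxY 0.8083 | tΔX 2.0000 tΔY 1.1547
    t=0.8083 [y] (6,2)
    t=1.4400 [x] (5,2)
    t=1.9630 [y] (5,3)
    t=3.1177 [y] (5,4)
    t=3.4400 [x] (4,4)
    t=4.2724 [y] (4,5)
    t=5.4271 [y] (4,6)
    t=5.4400 [x] (3,6) — stop
  → r_2 = 5.4400
beam 3: φ=180°, α=210°
  cosα=-0.8660 sinα=-0.5000 | (6,1) | tMaxX 0.8314 tMaxY 0.6000 | tΔX 1.1547 tΔY 2.0000
    t=0.6000 [y] (6,0) — stop
  → r_3 = 0.6000
beam 4: φ=270°, α=300°
  cosα=0.5000 sinα=-0.8660 | (6,1) | tMaxX 0.5600 tMaxY 0.3464 | tΔX 2.0000 tΔY 1.1547
    t=0.3464 [y] (6,0) — stop
  → r_4 = 0.3464

ranges = [0.3233, 5.4400, 0.6000, 0.3464]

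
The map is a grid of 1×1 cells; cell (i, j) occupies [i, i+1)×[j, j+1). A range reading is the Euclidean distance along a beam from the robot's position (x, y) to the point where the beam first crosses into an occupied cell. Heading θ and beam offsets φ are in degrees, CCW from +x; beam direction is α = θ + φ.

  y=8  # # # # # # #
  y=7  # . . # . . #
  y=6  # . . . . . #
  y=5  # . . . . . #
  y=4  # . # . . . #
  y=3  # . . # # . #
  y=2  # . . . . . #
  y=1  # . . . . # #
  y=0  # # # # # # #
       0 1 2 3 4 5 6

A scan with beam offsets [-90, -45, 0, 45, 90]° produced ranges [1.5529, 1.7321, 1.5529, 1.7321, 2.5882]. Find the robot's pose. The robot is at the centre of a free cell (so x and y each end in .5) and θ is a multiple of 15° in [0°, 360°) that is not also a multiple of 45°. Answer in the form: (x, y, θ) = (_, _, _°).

Enumerate (i+0.5, j+0.5, θ) over the 30 free cells and 16 admissible headings. For each, cast all 5 beams and compare to the given ranges.
  (4.5, 1.5, 30°): beam 1 = 0.5774 ≠ 1.5529 ✗
  (1.5, 2.5, 60°): beam 1 = 3.0000 ≠ 1.5529 ✗
  (3.5, 6.5, 345°): beam 1 = 1.9319 ≠ 1.5529 ✗
  (1.5, 6.5, 300°): beam 1 = 0.5774 ≠ 1.5529 ✗
  …
  (2.5, 2.5, 255°): r_1=1.5529, r_2=1.7321, r_3=1.5529, r_4=1.7321, r_5=2.5882 — all match ✓
Unique over the lattice → pose = (2.5, 2.5, 255°).

(x, y, θ) = (2.5, 2.5, 255°)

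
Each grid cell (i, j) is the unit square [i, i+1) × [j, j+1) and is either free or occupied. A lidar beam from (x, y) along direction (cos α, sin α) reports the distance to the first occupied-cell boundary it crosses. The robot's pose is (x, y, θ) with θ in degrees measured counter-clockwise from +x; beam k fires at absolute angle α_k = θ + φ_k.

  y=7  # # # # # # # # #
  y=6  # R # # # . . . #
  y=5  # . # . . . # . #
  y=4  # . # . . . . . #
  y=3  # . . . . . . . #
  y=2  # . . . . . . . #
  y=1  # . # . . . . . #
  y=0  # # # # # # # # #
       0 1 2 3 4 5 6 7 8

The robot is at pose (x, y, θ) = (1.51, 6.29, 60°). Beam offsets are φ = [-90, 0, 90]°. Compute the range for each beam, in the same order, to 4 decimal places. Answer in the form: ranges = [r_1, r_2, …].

ranges = [0.5658, 0.8198, 0.5889]

beam 1: φ=-90°, α=330°
  cosα=0.8660 sinα=-0.5000 | (1,6) | tMaxX 0.5658 tMaxY 0.5800 | tΔX 1.1547 tΔY 2.0000
    t=0.5658 [x] (2,6) — stop
  → r_1 = 0.5658
beam 2: φ=0°, α=60°
  cosα=0.5000 sinα=0.8660 | (1,6) | tMaxX 0.9800 tMaxY 0.8198 | tΔX 2.0000 tΔY 1.1547
    t=0.8198 [y] (1,7) — stop
  → r_2 = 0.8198
beam 3: φ=90°, α=150°
  cosα=-0.8660 sinα=0.5000 | (1,6) | tMaxX 0.5889 tMaxY 1.4200 | tΔX 1.1547 tΔY 2.0000
    t=0.5889 [x] (0,6) — stop
  → r_3 = 0.5889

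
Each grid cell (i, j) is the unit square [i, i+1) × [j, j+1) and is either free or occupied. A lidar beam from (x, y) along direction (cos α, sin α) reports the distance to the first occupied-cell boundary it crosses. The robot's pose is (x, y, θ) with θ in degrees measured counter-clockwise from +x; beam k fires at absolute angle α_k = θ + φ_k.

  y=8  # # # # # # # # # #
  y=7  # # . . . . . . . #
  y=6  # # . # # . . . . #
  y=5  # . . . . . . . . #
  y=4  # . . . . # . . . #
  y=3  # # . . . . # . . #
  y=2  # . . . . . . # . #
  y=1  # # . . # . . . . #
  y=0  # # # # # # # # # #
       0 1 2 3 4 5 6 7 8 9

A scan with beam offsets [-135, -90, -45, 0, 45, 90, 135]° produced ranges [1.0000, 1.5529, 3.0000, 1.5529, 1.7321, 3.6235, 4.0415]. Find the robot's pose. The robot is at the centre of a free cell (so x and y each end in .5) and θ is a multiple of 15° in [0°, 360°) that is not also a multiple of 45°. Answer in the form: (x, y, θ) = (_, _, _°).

(x, y, θ) = (7.5, 4.5, 345°)

The pose lattice has 46·16 = 736 candidates. Test each by forward raycasting.
  (2.5, 5.5, 255°): beam 3 = 1.7321 ≠ 3.0000 ✗
  (5.5, 6.5, 345°): beam 1 = 0.5774 ≠ 1.0000 ✗
  (5.5, 1.5, 165°): beam 1 = 1.7321 ≠ 1.0000 ✗
  (2.5, 5.5, 75°): beam 1 = 4.0415 ≠ 1.0000 ✗
  (4.5, 5.5, 210°): beam 1 = 0.5176 ≠ 1.0000 ✗
  …
  (7.5, 4.5, 345°): r_1=1.0000, r_2=1.5529, r_3=3.0000, r_4=1.5529, r_5=1.7321, r_6=3.6235, r_7=4.0415 — all match ✓
No second candidate reproduces the full scan.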